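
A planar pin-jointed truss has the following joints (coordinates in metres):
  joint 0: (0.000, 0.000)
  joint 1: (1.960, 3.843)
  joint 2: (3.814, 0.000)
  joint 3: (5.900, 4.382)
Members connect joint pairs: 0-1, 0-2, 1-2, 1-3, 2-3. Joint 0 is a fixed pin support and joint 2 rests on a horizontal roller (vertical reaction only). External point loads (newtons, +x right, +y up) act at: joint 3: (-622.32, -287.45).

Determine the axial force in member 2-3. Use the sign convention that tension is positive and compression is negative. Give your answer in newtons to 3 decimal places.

-239.678

N=4 nodes, M=5 members, R=3 reactions → 2N=8, M+R=8
member 0 (0-1): L=4.3140, (cx,cy)=(0.4543,0.8908)
member 1 (0-2): L=3.8140, (cx,cy)=(1.0000,0.0000)
member 2 (1-2): L=4.2668, (cx,cy)=(0.4345,-0.9007)
member 3 (1-3): L=3.9767, (cx,cy)=(0.9908,0.1355)
member 4 (2-3): L=4.8532, (cx,cy)=(0.4298,0.9029)
solve A·x = −loads:
  F[0-1] = -626.1397 N (compression)
  F[0-2] = -337.8404 N (compression)
  F[1-2] = +540.4247 N (tension)
  F[1-3] = -524.1380 N (compression)
  F[2-3] = -239.6779 N (compression)
  Rx@0 = +622.3200 N
  Ry@0 = +557.7833 N
  Ry@2 = -270.3333 N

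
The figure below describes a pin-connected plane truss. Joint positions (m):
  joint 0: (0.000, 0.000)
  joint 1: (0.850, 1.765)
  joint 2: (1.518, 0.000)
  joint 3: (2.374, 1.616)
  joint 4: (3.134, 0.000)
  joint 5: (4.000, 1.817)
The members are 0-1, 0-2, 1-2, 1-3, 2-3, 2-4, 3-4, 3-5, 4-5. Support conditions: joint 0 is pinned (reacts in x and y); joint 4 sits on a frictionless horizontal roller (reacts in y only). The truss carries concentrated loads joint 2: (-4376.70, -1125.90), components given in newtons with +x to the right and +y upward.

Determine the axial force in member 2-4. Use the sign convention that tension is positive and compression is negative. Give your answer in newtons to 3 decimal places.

N=6 nodes, M=9 members, R=3 reactions → 2N=12, M+R=12
member 0 (0-1): L=1.9590, (cx,cy)=(0.4339,0.9010)
member 1 (0-2): L=1.5180, (cx,cy)=(1.0000,0.0000)
member 2 (1-2): L=1.8872, (cx,cy)=(0.3540,-0.9353)
member 3 (1-3): L=1.5313, (cx,cy)=(0.9953,-0.0973)
member 4 (2-3): L=1.8287, (cx,cy)=(0.4681,0.8837)
member 5 (2-4): L=1.6160, (cx,cy)=(1.0000,0.0000)
member 6 (3-4): L=1.7858, (cx,cy)=(0.4256,-0.9049)
member 7 (3-5): L=1.6384, (cx,cy)=(0.9924,0.1227)
member 8 (4-5): L=2.0128, (cx,cy)=(0.4302,0.9027)
solve A·x = −loads:
  F[0-1] = -644.3686 N (compression)
  F[0-2] = -4097.1134 N (compression)
  F[1-2] = +674.9434 N (tension)
  F[1-3] = -520.9667 N (compression)
  F[2-3] = +559.7649 N (tension)
  F[2-4] = +256.4749 N (tension)
  F[3-4] = -602.6461 N (compression)
  F[3-5] = +0.0000 N (tension)
  F[4-5] = -0.0000 N (compression)
  Rx@0 = +4376.7000 N
  Ry@0 = +580.5534 N
  Ry@4 = +545.3466 N

256.475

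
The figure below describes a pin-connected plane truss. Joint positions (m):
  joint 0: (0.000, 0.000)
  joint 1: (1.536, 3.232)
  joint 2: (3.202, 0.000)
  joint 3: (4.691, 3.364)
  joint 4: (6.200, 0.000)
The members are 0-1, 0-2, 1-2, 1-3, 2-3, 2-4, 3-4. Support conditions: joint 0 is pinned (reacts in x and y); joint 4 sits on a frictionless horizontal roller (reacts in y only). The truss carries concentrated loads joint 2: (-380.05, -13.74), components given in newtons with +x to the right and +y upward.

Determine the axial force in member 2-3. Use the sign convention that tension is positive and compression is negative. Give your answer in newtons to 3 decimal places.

8.055

N=5 nodes, M=7 members, R=3 reactions → 2N=10, M+R=10
member 0 (0-1): L=3.5784, (cx,cy)=(0.4292,0.9032)
member 1 (0-2): L=3.2020, (cx,cy)=(1.0000,0.0000)
member 2 (1-2): L=3.6361, (cx,cy)=(0.4582,-0.8889)
member 3 (1-3): L=3.1578, (cx,cy)=(0.9991,0.0418)
member 4 (2-3): L=3.6788, (cx,cy)=(0.4048,0.9144)
member 5 (2-4): L=2.9980, (cx,cy)=(1.0000,0.0000)
member 6 (3-4): L=3.6869, (cx,cy)=(0.4093,-0.9124)
solve A·x = −loads:
  F[0-1] = -7.3561 N (compression)
  F[0-2] = -376.8925 N (compression)
  F[1-2] = +7.1714 N (tension)
  F[1-3] = -6.4490 N (compression)
  F[2-3] = +8.0549 N (tension)
  F[2-4] = +3.1831 N (tension)
  F[3-4] = -7.7773 N (compression)
  Rx@0 = +380.0500 N
  Ry@0 = +6.6440 N
  Ry@4 = +7.0960 N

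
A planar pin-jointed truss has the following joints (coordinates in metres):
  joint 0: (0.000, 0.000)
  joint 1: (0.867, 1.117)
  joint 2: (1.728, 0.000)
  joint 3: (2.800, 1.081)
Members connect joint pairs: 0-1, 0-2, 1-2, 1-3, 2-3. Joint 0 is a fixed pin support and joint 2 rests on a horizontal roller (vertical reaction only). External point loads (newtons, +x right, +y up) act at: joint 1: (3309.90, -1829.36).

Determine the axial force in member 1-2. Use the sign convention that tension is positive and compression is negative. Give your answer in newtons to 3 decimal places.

-3860.288

N=4 nodes, M=5 members, R=3 reactions → 2N=8, M+R=8
member 0 (0-1): L=1.4140, (cx,cy)=(0.6132,0.7900)
member 1 (0-2): L=1.7280, (cx,cy)=(1.0000,0.0000)
member 2 (1-2): L=1.4103, (cx,cy)=(0.6105,-0.7920)
member 3 (1-3): L=1.9333, (cx,cy)=(0.9998,-0.0186)
member 4 (2-3): L=1.5224, (cx,cy)=(0.7041,0.7101)
solve A·x = −loads:
  F[0-1] = +1554.5767 N (tension)
  F[0-2] = +2356.7005 N (tension)
  F[1-2] = -3860.2882 N (compression)
  F[1-3] = -0.0000 N (compression)
  F[2-3] = +0.0000 N (tension)
  Rx@0 = -3309.9000 N
  Ry@0 = -1228.0552 N
  Ry@2 = +3057.4152 N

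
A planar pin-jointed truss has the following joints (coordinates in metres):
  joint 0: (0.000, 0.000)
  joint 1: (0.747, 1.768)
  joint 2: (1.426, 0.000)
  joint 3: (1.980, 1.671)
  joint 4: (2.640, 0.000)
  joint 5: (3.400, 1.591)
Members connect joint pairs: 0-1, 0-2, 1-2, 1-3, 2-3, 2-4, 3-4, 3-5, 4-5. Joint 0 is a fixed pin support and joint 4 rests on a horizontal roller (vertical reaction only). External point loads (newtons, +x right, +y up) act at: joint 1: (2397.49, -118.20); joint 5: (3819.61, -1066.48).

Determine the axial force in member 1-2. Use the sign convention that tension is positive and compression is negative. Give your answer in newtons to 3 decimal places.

N=6 nodes, M=9 members, R=3 reactions → 2N=12, M+R=12
member 0 (0-1): L=1.9193, (cx,cy)=(0.3892,0.9212)
member 1 (0-2): L=1.4260, (cx,cy)=(1.0000,0.0000)
member 2 (1-2): L=1.8939, (cx,cy)=(0.3585,-0.9335)
member 3 (1-3): L=1.2368, (cx,cy)=(0.9969,-0.0784)
member 4 (2-3): L=1.7604, (cx,cy)=(0.3147,0.9492)
member 5 (2-4): L=1.2140, (cx,cy)=(1.0000,0.0000)
member 6 (3-4): L=1.7966, (cx,cy)=(0.3674,-0.9301)
member 7 (3-5): L=1.4223, (cx,cy)=(0.9984,-0.0562)
member 8 (4-5): L=1.7632, (cx,cy)=(0.4310,0.9023)
solve A·x = −loads:
  F[0-1] = +4483.2322 N (tension)
  F[0-2] = +4472.2349 N (tension)
  F[1-2] = -4635.5060 N (compression)
  F[1-3] = +1012.4108 N (tension)
  F[2-3] = +4558.9752 N (tension)
  F[2-4] = +1375.6370 N (tension)
  F[3-4] = -4822.6451 N (compression)
  F[3-5] = +4222.2883 N (tension)
  F[4-5] = -918.7060 N (compression)
  Rx@0 = -6217.1000 N
  Ry@0 = -4129.7477 N
  Ry@4 = +5314.4277 N

-4635.506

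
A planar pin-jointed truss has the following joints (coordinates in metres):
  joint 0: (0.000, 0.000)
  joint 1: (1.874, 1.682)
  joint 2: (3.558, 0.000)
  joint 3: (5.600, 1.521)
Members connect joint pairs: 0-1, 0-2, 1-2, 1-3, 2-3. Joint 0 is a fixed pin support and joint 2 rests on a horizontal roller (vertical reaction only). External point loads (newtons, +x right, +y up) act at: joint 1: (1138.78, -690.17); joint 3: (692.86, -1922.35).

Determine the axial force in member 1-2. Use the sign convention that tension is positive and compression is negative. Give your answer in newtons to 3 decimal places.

N=4 nodes, M=5 members, R=3 reactions → 2N=8, M+R=8
member 0 (0-1): L=2.5181, (cx,cy)=(0.7442,0.6680)
member 1 (0-2): L=3.5580, (cx,cy)=(1.0000,0.0000)
member 2 (1-2): L=2.3801, (cx,cy)=(0.7075,-0.7067)
member 3 (1-3): L=3.7295, (cx,cy)=(0.9991,-0.0432)
member 4 (2-3): L=2.5462, (cx,cy)=(0.8020,0.5974)
solve A·x = −loads:
  F[0-1] = +2412.0595 N (tension)
  F[0-2] = +36.5810 N (tension)
  F[1-2] = -3445.6812 N (compression)
  F[1-3] = +3097.0780 N (tension)
  F[2-3] = -2994.2712 N (compression)
  Rx@0 = -1831.6400 N
  Ry@0 = -1611.1468 N
  Ry@2 = +4223.6668 N

-3445.681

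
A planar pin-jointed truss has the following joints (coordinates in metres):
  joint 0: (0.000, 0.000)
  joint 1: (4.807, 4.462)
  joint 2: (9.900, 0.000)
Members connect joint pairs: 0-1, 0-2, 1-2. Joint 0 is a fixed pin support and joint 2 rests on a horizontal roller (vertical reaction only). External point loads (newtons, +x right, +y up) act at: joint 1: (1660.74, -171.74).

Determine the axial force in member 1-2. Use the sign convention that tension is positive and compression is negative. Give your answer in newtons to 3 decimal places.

N=3 nodes, M=3 members, R=3 reactions → 2N=6, M+R=6
member 0 (0-1): L=6.5587, (cx,cy)=(0.7329,0.6803)
member 1 (0-2): L=9.9000, (cx,cy)=(1.0000,0.0000)
member 2 (1-2): L=6.7711, (cx,cy)=(0.7522,-0.6590)
solve A·x = −loads:
  F[0-1] = +970.3667 N (tension)
  F[0-2] = +949.5404 N (tension)
  F[1-2] = -1262.4099 N (compression)
  Rx@0 = -1660.7400 N
  Ry@0 = -660.1566 N
  Ry@2 = +831.8966 N

-1262.410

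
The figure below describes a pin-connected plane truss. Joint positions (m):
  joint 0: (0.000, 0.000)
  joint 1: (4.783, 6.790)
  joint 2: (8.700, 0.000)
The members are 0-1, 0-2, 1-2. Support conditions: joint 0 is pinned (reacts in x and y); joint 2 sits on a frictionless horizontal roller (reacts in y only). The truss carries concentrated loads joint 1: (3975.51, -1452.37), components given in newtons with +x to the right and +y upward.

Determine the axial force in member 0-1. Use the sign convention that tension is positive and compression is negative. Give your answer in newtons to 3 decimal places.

2995.390

N=3 nodes, M=3 members, R=3 reactions → 2N=6, M+R=6
member 0 (0-1): L=8.3055, (cx,cy)=(0.5759,0.8175)
member 1 (0-2): L=8.7000, (cx,cy)=(1.0000,0.0000)
member 2 (1-2): L=7.8388, (cx,cy)=(0.4997,-0.8662)
solve A·x = −loads:
  F[0-1] = +2995.3899 N (tension)
  F[0-2] = +2250.5128 N (tension)
  F[1-2] = -4503.7909 N (compression)
  Rx@0 = -3975.5100 N
  Ry@0 = -2448.8252 N
  Ry@2 = +3901.1952 N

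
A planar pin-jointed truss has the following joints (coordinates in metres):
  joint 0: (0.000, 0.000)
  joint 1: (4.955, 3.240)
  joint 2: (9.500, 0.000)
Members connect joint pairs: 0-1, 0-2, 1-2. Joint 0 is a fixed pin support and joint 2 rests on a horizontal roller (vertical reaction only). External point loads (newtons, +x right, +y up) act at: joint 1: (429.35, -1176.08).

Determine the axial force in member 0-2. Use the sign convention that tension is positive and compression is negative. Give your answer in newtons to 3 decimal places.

1065.900

N=3 nodes, M=3 members, R=3 reactions → 2N=6, M+R=6
member 0 (0-1): L=5.9203, (cx,cy)=(0.8370,0.5473)
member 1 (0-2): L=9.5000, (cx,cy)=(1.0000,0.0000)
member 2 (1-2): L=5.5816, (cx,cy)=(0.8143,-0.5805)
solve A·x = −loads:
  F[0-1] = -760.5549 N (compression)
  F[0-2] = +1065.9000 N (tension)
  F[1-2] = -1309.0127 N (compression)
  Rx@0 = -429.3500 N
  Ry@0 = +416.2305 N
  Ry@2 = +759.8495 N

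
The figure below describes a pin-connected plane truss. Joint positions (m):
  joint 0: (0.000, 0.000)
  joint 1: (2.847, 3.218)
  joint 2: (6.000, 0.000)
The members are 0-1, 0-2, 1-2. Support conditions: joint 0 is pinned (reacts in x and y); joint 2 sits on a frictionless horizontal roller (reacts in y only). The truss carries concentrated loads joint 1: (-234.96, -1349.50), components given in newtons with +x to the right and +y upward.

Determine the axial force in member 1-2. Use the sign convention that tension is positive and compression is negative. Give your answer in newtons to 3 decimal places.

-720.051

N=3 nodes, M=3 members, R=3 reactions → 2N=6, M+R=6
member 0 (0-1): L=4.2966, (cx,cy)=(0.6626,0.7490)
member 1 (0-2): L=6.0000, (cx,cy)=(1.0000,0.0000)
member 2 (1-2): L=4.5052, (cx,cy)=(0.6999,-0.7143)
solve A·x = −loads:
  F[0-1] = -1115.1169 N (compression)
  F[0-2] = +503.9322 N (tension)
  F[1-2] = -720.0511 N (compression)
  Rx@0 = +234.9600 N
  Ry@0 = +835.1791 N
  Ry@2 = +514.3209 N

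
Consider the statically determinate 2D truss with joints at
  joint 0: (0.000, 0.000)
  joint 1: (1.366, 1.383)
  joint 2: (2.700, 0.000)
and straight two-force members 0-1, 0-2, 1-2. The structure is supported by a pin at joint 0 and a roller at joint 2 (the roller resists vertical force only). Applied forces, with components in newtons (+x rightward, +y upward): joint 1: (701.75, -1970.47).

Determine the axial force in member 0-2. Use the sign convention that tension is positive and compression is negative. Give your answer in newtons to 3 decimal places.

1308.308

N=3 nodes, M=3 members, R=3 reactions → 2N=6, M+R=6
member 0 (0-1): L=1.9439, (cx,cy)=(0.7027,0.7115)
member 1 (0-2): L=2.7000, (cx,cy)=(1.0000,0.0000)
member 2 (1-2): L=1.9215, (cx,cy)=(0.6942,-0.7197)
solve A·x = −loads:
  F[0-1] = -863.1561 N (compression)
  F[0-2] = +1308.3075 N (tension)
  F[1-2] = -1884.5136 N (compression)
  Rx@0 = -701.7500 N
  Ry@0 = +614.1062 N
  Ry@2 = +1356.3638 N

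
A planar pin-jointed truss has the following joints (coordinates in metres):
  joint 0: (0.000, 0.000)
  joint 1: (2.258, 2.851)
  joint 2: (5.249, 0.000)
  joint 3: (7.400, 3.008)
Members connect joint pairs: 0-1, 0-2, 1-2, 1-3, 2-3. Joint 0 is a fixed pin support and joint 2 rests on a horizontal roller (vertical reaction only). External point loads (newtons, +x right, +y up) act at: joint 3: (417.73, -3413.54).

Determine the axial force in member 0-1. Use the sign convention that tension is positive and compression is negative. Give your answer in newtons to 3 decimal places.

2089.796

N=4 nodes, M=5 members, R=3 reactions → 2N=8, M+R=8
member 0 (0-1): L=3.6369, (cx,cy)=(0.6209,0.7839)
member 1 (0-2): L=5.2490, (cx,cy)=(1.0000,0.0000)
member 2 (1-2): L=4.1321, (cx,cy)=(0.7238,-0.6900)
member 3 (1-3): L=5.1444, (cx,cy)=(0.9995,0.0305)
member 4 (2-3): L=3.6980, (cx,cy)=(0.5817,0.8134)
solve A·x = −loads:
  F[0-1] = +2089.7957 N (tension)
  F[0-2] = -879.7508 N (compression)
  F[1-2] = -2245.0383 N (compression)
  F[1-3] = +2923.9011 N (tension)
  F[2-3] = -4306.2154 N (compression)
  Rx@0 = -417.7300 N
  Ry@0 = -1638.2275 N
  Ry@2 = +5051.7675 N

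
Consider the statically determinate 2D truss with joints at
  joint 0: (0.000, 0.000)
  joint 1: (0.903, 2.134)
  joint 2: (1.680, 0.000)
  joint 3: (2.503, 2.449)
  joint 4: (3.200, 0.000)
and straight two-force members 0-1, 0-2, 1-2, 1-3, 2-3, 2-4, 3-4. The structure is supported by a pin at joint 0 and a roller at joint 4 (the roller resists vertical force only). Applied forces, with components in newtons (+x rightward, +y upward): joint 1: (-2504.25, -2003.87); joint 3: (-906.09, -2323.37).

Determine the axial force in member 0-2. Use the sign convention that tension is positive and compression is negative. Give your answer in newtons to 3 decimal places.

N=5 nodes, M=7 members, R=3 reactions → 2N=10, M+R=10
member 0 (0-1): L=2.3172, (cx,cy)=(0.3897,0.9209)
member 1 (0-2): L=1.6800, (cx,cy)=(1.0000,0.0000)
member 2 (1-2): L=2.2711, (cx,cy)=(0.3421,-0.9397)
member 3 (1-3): L=1.6307, (cx,cy)=(0.9812,0.1932)
member 4 (2-3): L=2.5836, (cx,cy)=(0.3185,0.9479)
member 5 (2-4): L=1.5200, (cx,cy)=(1.0000,0.0000)
member 6 (3-4): L=2.5463, (cx,cy)=(0.2737,-0.9618)
solve A·x = −loads:
  F[0-1] = -4677.7311 N (compression)
  F[0-2] = -1587.4455 N (compression)
  F[1-2] = +2421.2268 N (tension)
  F[1-3] = -149.8457 N (compression)
  F[2-3] = -2400.1426 N (compression)
  F[2-4] = +5.4970 N (tension)
  F[3-4] = -20.0813 N (compression)
  Rx@0 = +3410.3400 N
  Ry@0 = +4307.9257 N
  Ry@4 = +19.3143 N

-1587.445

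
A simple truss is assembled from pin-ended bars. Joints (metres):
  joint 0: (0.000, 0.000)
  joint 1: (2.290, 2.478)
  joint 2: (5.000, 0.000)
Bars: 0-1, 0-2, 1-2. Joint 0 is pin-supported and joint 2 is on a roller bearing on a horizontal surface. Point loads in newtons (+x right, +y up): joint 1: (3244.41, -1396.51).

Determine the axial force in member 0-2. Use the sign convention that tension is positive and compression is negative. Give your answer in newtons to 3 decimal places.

2457.954

N=3 nodes, M=3 members, R=3 reactions → 2N=6, M+R=6
member 0 (0-1): L=3.3741, (cx,cy)=(0.6787,0.7344)
member 1 (0-2): L=5.0000, (cx,cy)=(1.0000,0.0000)
member 2 (1-2): L=3.6721, (cx,cy)=(0.7380,-0.6748)
solve A·x = −loads:
  F[0-1] = +1158.7711 N (tension)
  F[0-2] = +2457.9538 N (tension)
  F[1-2] = -3330.6055 N (compression)
  Rx@0 = -3244.4100 N
  Ry@0 = -851.0212 N
  Ry@2 = +2247.5312 N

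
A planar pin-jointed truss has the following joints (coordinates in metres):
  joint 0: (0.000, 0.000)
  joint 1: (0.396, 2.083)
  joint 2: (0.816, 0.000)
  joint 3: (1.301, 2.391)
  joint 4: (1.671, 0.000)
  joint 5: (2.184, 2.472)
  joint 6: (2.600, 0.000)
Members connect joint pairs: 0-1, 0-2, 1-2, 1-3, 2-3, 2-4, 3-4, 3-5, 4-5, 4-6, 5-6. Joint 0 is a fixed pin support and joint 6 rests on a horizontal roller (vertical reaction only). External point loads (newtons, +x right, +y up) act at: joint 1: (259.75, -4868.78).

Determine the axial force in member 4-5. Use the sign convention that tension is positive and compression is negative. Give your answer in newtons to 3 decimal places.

1003.971

N=7 nodes, M=11 members, R=3 reactions → 2N=14, M+R=14
member 0 (0-1): L=2.1203, (cx,cy)=(0.1868,0.9824)
member 1 (0-2): L=0.8160, (cx,cy)=(1.0000,0.0000)
member 2 (1-2): L=2.1249, (cx,cy)=(0.1977,-0.9803)
member 3 (1-3): L=0.9560, (cx,cy)=(0.9467,0.3222)
member 4 (2-3): L=2.4397, (cx,cy)=(0.1988,0.9800)
member 5 (2-4): L=0.8550, (cx,cy)=(1.0000,0.0000)
member 6 (3-4): L=2.4195, (cx,cy)=(0.1529,-0.9882)
member 7 (3-5): L=0.8867, (cx,cy)=(0.9958,0.0913)
member 8 (4-5): L=2.5247, (cx,cy)=(0.2032,0.9791)
member 9 (4-6): L=0.9290, (cx,cy)=(1.0000,0.0000)
member 10 (5-6): L=2.5068, (cx,cy)=(0.1660,-0.9861)
solve A·x = −loads:
  F[0-1] = -3989.3215 N (compression)
  F[0-2] = +1004.8170 N (tension)
  F[1-2] = -1233.0064 N (compression)
  F[1-3] = -803.9783 N (compression)
  F[2-3] = +1233.2967 N (tension)
  F[2-4] = +515.9341 N (tension)
  F[3-4] = -994.7264 N (compression)
  F[3-5] = -365.3413 N (compression)
  F[4-5] = +1003.9705 N (tension)
  F[4-6] = +159.8120 N (tension)
  F[5-6] = -963.0054 N (compression)
  Rx@0 = -259.7500 N
  Ry@0 = +3919.1276 N
  Ry@6 = +949.6524 N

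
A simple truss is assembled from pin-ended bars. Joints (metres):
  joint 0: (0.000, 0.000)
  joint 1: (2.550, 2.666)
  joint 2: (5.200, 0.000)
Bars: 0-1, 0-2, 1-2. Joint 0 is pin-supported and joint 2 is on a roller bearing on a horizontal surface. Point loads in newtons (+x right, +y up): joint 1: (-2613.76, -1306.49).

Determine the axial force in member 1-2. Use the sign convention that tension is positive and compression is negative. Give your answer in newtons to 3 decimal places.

N=3 nodes, M=3 members, R=3 reactions → 2N=6, M+R=6
member 0 (0-1): L=3.6892, (cx,cy)=(0.6912,0.7227)
member 1 (0-2): L=5.2000, (cx,cy)=(1.0000,0.0000)
member 2 (1-2): L=3.7590, (cx,cy)=(0.7050,-0.7092)
solve A·x = −loads:
  F[0-1] = -2775.6894 N (compression)
  F[0-2] = -695.1748 N (compression)
  F[1-2] = +986.0980 N (tension)
  Rx@0 = +2613.7600 N
  Ry@0 = +2005.8621 N
  Ry@2 = -699.3720 N

986.098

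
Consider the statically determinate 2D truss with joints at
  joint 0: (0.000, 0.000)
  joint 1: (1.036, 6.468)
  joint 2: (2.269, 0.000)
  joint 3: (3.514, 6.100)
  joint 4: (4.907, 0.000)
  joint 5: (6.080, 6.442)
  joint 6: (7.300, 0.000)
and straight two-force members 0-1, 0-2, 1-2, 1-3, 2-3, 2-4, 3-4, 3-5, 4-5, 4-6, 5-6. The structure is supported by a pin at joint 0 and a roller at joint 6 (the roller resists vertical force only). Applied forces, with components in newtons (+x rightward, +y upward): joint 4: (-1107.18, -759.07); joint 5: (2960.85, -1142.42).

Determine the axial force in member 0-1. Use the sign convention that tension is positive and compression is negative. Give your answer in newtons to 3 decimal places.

2200.794

N=7 nodes, M=11 members, R=3 reactions → 2N=14, M+R=14
member 0 (0-1): L=6.5504, (cx,cy)=(0.1582,0.9874)
member 1 (0-2): L=2.2690, (cx,cy)=(1.0000,0.0000)
member 2 (1-2): L=6.5845, (cx,cy)=(0.1873,-0.9823)
member 3 (1-3): L=2.5052, (cx,cy)=(0.9892,-0.1469)
member 4 (2-3): L=6.2258, (cx,cy)=(0.2000,0.9798)
member 5 (2-4): L=2.6380, (cx,cy)=(1.0000,0.0000)
member 6 (3-4): L=6.2570, (cx,cy)=(0.2226,-0.9749)
member 7 (3-5): L=2.5887, (cx,cy)=(0.9912,0.1321)
member 8 (4-5): L=6.5479, (cx,cy)=(0.1791,0.9838)
member 9 (4-6): L=2.3930, (cx,cy)=(1.0000,0.0000)
member 10 (5-6): L=6.5565, (cx,cy)=(0.1861,-0.9825)
solve A·x = −loads:
  F[0-1] = +2200.7937 N (tension)
  F[0-2] = +1505.5986 N (tension)
  F[1-2] = -2330.8350 N (compression)
  F[1-3] = +793.1445 N (tension)
  F[2-3] = +2336.8055 N (tension)
  F[2-4] = +601.8252 N (tension)
  F[3-4] = -1997.1090 N (compression)
  F[3-5] = +1711.4618 N (tension)
  F[4-5] = +2750.5523 N (tension)
  F[4-6] = +771.6537 N (tension)
  F[5-6] = -4147.0094 N (compression)
  Rx@0 = -1853.6700 N
  Ry@0 = -2173.0944 N
  Ry@6 = +4074.5844 N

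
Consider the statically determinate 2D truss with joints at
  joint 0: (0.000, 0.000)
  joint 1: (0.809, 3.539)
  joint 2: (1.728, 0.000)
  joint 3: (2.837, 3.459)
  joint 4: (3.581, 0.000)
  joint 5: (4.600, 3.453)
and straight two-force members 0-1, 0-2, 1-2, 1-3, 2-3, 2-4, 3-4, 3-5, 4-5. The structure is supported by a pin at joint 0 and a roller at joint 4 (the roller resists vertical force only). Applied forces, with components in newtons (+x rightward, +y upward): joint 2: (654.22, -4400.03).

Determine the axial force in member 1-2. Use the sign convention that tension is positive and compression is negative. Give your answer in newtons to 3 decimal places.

2398.101

N=6 nodes, M=9 members, R=3 reactions → 2N=12, M+R=12
member 0 (0-1): L=3.6303, (cx,cy)=(0.2228,0.9749)
member 1 (0-2): L=1.7280, (cx,cy)=(1.0000,0.0000)
member 2 (1-2): L=3.6564, (cx,cy)=(0.2513,-0.9679)
member 3 (1-3): L=2.0296, (cx,cy)=(0.9992,-0.0394)
member 4 (2-3): L=3.6324, (cx,cy)=(0.3053,0.9523)
member 5 (2-4): L=1.8530, (cx,cy)=(1.0000,0.0000)
member 6 (3-4): L=3.5381, (cx,cy)=(0.2103,-0.9776)
member 7 (3-5): L=1.7630, (cx,cy)=(1.0000,-0.0034)
member 8 (4-5): L=3.6002, (cx,cy)=(0.2830,0.9591)
solve A·x = −loads:
  F[0-1] = -2335.5407 N (compression)
  F[0-2] = +1174.6888 N (tension)
  F[1-2] = +2398.1008 N (tension)
  F[1-3] = -1124.0853 N (compression)
  F[2-3] = +2183.1474 N (tension)
  F[2-4] = +456.6857 N (tension)
  F[3-4] = -2171.7795 N (compression)
  F[3-5] = -0.0000 N (tension)
  F[4-5] = +0.0000 N (tension)
  Rx@0 = -654.2200 N
  Ry@0 = +2276.8097 N
  Ry@4 = +2123.2203 N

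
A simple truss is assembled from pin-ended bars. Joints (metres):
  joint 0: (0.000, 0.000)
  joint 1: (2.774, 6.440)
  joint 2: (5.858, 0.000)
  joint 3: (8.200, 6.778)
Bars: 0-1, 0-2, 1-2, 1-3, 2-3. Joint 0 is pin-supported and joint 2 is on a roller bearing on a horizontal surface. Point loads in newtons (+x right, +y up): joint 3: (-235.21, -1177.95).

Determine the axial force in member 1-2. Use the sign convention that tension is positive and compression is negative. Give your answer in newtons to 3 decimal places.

N=4 nodes, M=5 members, R=3 reactions → 2N=8, M+R=8
member 0 (0-1): L=7.0120, (cx,cy)=(0.3956,0.9184)
member 1 (0-2): L=5.8580, (cx,cy)=(1.0000,0.0000)
member 2 (1-2): L=7.1404, (cx,cy)=(0.4319,-0.9019)
member 3 (1-3): L=5.4365, (cx,cy)=(0.9981,0.0622)
member 4 (2-3): L=7.1712, (cx,cy)=(0.3266,0.9452)
solve A·x = −loads:
  F[0-1] = +216.4465 N (tension)
  F[0-2] = -320.8374 N (compression)
  F[1-2] = -208.2801 N (compression)
  F[1-3] = +175.9263 N (tension)
  F[2-3] = -1257.8582 N (compression)
  Rx@0 = +235.2100 N
  Ry@0 = -198.7889 N
  Ry@2 = +1376.7389 N

-208.280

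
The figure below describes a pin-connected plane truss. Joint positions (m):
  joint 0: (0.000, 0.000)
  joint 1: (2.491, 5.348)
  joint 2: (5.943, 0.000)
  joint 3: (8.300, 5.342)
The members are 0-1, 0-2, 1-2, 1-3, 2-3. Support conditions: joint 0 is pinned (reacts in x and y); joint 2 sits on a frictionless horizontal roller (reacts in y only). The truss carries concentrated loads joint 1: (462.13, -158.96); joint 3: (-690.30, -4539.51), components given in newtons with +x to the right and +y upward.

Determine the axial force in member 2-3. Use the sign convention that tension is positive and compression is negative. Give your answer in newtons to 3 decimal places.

N=4 nodes, M=5 members, R=3 reactions → 2N=8, M+R=8
member 0 (0-1): L=5.8997, (cx,cy)=(0.4222,0.9065)
member 1 (0-2): L=5.9430, (cx,cy)=(1.0000,0.0000)
member 2 (1-2): L=6.3653, (cx,cy)=(0.5423,-0.8402)
member 3 (1-3): L=5.8090, (cx,cy)=(1.0000,-0.0010)
member 4 (2-3): L=5.8389, (cx,cy)=(0.4037,0.9149)
solve A·x = −loads:
  F[0-1] = +1658.4987 N (tension)
  F[0-2] = -928.4321 N (compression)
  F[1-2] = -1980.2126 N (compression)
  F[1-3] = +1312.0277 N (tension)
  F[2-3] = -4960.2583 N (compression)
  Rx@0 = +228.1700 N
  Ry@0 = -1503.4131 N
  Ry@2 = +6201.8831 N

-4960.258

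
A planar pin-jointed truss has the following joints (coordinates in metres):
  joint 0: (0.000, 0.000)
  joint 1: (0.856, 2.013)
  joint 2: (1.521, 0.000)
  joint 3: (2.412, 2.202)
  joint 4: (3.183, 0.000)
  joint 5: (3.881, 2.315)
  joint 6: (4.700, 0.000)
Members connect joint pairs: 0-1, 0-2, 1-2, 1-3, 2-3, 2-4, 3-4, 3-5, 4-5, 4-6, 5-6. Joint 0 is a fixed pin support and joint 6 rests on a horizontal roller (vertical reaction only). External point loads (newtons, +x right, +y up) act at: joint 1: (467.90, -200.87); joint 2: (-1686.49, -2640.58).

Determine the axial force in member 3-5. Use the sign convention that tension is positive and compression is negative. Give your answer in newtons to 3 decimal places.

N=7 nodes, M=11 members, R=3 reactions → 2N=14, M+R=14
member 0 (0-1): L=2.1874, (cx,cy)=(0.3913,0.9203)
member 1 (0-2): L=1.5210, (cx,cy)=(1.0000,0.0000)
member 2 (1-2): L=2.1200, (cx,cy)=(0.3137,-0.9495)
member 3 (1-3): L=1.5674, (cx,cy)=(0.9927,0.1206)
member 4 (2-3): L=2.3754, (cx,cy)=(0.3751,0.9270)
member 5 (2-4): L=1.6620, (cx,cy)=(1.0000,0.0000)
member 6 (3-4): L=2.3331, (cx,cy)=(0.3305,-0.9438)
member 7 (3-5): L=1.4733, (cx,cy)=(0.9971,0.0767)
member 8 (4-5): L=2.4179, (cx,cy)=(0.2887,0.9574)
member 9 (4-6): L=1.5170, (cx,cy)=(1.0000,0.0000)
member 10 (5-6): L=2.4556, (cx,cy)=(0.3335,-0.9427)
solve A·x = −loads:
  F[0-1] = -1901.5742 N (compression)
  F[0-2] = -474.4573 N (compression)
  F[1-2] = +1419.3967 N (tension)
  F[1-3] = -1669.4490 N (compression)
  F[2-3] = +1394.6468 N (tension)
  F[2-4] = +1134.1510 N (tension)
  F[3-4] = -1216.1748 N (compression)
  F[3-5] = -734.4110 N (compression)
  F[4-5] = +1198.8883 N (tension)
  F[4-6] = +386.1580 N (tension)
  F[5-6] = -1157.8154 N (compression)
  Rx@0 = +1218.5900 N
  Ry@0 = +1749.9288 N
  Ry@6 = +1091.5212 N

-734.411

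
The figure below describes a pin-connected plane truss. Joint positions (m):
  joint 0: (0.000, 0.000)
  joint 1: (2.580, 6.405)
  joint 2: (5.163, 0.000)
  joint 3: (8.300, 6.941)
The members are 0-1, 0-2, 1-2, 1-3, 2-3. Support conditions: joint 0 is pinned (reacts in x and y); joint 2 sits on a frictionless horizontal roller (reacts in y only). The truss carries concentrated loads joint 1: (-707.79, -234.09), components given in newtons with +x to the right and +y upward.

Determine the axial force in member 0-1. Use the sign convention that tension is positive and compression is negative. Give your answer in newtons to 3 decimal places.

-1072.870

N=4 nodes, M=5 members, R=3 reactions → 2N=8, M+R=8
member 0 (0-1): L=6.9051, (cx,cy)=(0.3736,0.9276)
member 1 (0-2): L=5.1630, (cx,cy)=(1.0000,0.0000)
member 2 (1-2): L=6.9062, (cx,cy)=(0.3740,-0.9274)
member 3 (1-3): L=5.7451, (cx,cy)=(0.9956,0.0933)
member 4 (2-3): L=7.6170, (cx,cy)=(0.4118,0.9113)
solve A·x = −loads:
  F[0-1] = -1072.8699 N (compression)
  F[0-2] = -306.9263 N (compression)
  F[1-2] = +820.6355 N (tension)
  F[1-3] = -0.0000 N (compression)
  F[2-3] = -0.0000 N (compression)
  Rx@0 = +707.7900 N
  Ry@0 = +995.1674 N
  Ry@2 = -761.0774 N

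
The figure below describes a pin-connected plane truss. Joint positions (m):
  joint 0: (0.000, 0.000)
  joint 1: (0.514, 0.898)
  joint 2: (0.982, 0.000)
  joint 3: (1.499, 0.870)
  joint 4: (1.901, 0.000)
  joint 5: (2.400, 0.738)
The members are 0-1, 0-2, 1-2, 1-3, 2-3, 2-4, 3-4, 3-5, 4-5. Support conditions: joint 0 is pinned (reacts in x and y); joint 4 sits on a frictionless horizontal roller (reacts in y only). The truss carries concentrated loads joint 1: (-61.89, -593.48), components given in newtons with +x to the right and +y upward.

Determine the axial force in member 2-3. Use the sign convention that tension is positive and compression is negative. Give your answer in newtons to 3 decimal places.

N=6 nodes, M=9 members, R=3 reactions → 2N=12, M+R=12
member 0 (0-1): L=1.0347, (cx,cy)=(0.4968,0.8679)
member 1 (0-2): L=0.9820, (cx,cy)=(1.0000,0.0000)
member 2 (1-2): L=1.0126, (cx,cy)=(0.4622,-0.8868)
member 3 (1-3): L=0.9854, (cx,cy)=(0.9996,-0.0284)
member 4 (2-3): L=1.0120, (cx,cy)=(0.5109,0.8597)
member 5 (2-4): L=0.9190, (cx,cy)=(1.0000,0.0000)
member 6 (3-4): L=0.9584, (cx,cy)=(0.4195,-0.9078)
member 7 (3-5): L=0.9106, (cx,cy)=(0.9894,-0.1450)
member 8 (4-5): L=0.8909, (cx,cy)=(0.5601,0.8284)
solve A·x = −loads:
  F[0-1] = -532.6140 N (compression)
  F[0-2] = +202.6931 N (tension)
  F[1-2] = -143.6143 N (compression)
  F[1-3] = -136.3752 N (compression)
  F[2-3] = +148.1468 N (tension)
  F[2-4] = +60.6381 N (tension)
  F[3-4] = -144.5640 N (compression)
  F[3-5] = -0.0000 N (compression)
  F[4-5] = +0.0000 N (tension)
  Rx@0 = +61.8900 N
  Ry@0 = +462.2483 N
  Ry@4 = +131.2317 N

148.147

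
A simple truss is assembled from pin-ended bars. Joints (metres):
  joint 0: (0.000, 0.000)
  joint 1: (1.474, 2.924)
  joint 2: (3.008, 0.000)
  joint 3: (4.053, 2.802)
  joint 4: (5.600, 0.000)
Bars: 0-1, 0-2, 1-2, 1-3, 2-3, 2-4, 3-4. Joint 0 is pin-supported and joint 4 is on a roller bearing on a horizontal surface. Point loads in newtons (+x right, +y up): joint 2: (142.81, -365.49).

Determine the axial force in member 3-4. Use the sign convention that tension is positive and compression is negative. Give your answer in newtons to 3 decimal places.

-224.254

N=5 nodes, M=7 members, R=3 reactions → 2N=10, M+R=10
member 0 (0-1): L=3.2745, (cx,cy)=(0.4501,0.8930)
member 1 (0-2): L=3.0080, (cx,cy)=(1.0000,0.0000)
member 2 (1-2): L=3.3020, (cx,cy)=(0.4646,-0.8855)
member 3 (1-3): L=2.5819, (cx,cy)=(0.9989,-0.0473)
member 4 (2-3): L=2.9905, (cx,cy)=(0.3494,0.9370)
member 5 (2-4): L=2.5920, (cx,cy)=(1.0000,0.0000)
member 6 (3-4): L=3.2007, (cx,cy)=(0.4833,-0.8754)
solve A·x = −loads:
  F[0-1] = -189.4489 N (compression)
  F[0-2] = +228.0891 N (tension)
  F[1-2] = +200.5699 N (tension)
  F[1-3] = -178.6580 N (compression)
  F[2-3] = +200.5191 N (tension)
  F[2-4] = +108.3896 N (tension)
  F[3-4] = -224.2543 N (compression)
  Rx@0 = -142.8100 N
  Ry@0 = +169.1697 N
  Ry@4 = +196.3203 N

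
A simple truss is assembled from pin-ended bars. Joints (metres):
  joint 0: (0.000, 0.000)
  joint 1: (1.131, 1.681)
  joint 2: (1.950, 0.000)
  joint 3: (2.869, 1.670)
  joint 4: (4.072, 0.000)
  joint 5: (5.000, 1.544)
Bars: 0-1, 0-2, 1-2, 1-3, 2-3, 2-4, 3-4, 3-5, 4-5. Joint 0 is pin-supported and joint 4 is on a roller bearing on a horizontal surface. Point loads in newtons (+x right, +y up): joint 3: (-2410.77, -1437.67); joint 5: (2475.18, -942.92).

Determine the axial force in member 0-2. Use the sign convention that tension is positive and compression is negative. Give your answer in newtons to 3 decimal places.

N=6 nodes, M=9 members, R=3 reactions → 2N=12, M+R=12
member 0 (0-1): L=2.0261, (cx,cy)=(0.5582,0.8297)
member 1 (0-2): L=1.9500, (cx,cy)=(1.0000,0.0000)
member 2 (1-2): L=1.8699, (cx,cy)=(0.4380,-0.8990)
member 3 (1-3): L=1.7380, (cx,cy)=(1.0000,-0.0063)
member 4 (2-3): L=1.9062, (cx,cy)=(0.4821,0.8761)
member 5 (2-4): L=2.1220, (cx,cy)=(1.0000,0.0000)
member 6 (3-4): L=2.0582, (cx,cy)=(0.5845,-0.8114)
member 7 (3-5): L=2.1347, (cx,cy)=(0.9983,-0.0590)
member 8 (4-5): L=1.8014, (cx,cy)=(0.5151,0.8571)
solve A·x = −loads:
  F[0-1] = -313.3928 N (compression)
  F[0-2] = +239.3540 N (tension)
  F[1-2] = +291.3676 N (tension)
  F[1-3] = -302.5667 N (compression)
  F[2-3] = -298.9749 N (compression)
  F[2-4] = +511.1124 N (tension)
  F[3-4] = -1665.4487 N (compression)
  F[3-5] = +2942.6472 N (tension)
  F[4-5] = -897.4824 N (compression)
  Rx@0 = -64.4100 N
  Ry@0 = +260.0185 N
  Ry@4 = +2120.5715 N

239.354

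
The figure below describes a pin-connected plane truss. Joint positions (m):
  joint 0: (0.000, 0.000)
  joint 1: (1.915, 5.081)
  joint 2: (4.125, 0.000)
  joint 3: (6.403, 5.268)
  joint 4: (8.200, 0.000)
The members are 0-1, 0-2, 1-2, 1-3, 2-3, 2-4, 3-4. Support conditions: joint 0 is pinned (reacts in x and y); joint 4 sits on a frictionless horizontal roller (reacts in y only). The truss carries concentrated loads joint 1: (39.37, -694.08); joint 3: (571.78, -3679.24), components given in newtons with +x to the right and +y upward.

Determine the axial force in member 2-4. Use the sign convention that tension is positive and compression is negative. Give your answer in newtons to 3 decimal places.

1168.927

N=5 nodes, M=7 members, R=3 reactions → 2N=10, M+R=10
member 0 (0-1): L=5.4299, (cx,cy)=(0.3527,0.9357)
member 1 (0-2): L=4.1250, (cx,cy)=(1.0000,0.0000)
member 2 (1-2): L=5.5408, (cx,cy)=(0.3989,-0.9170)
member 3 (1-3): L=4.4919, (cx,cy)=(0.9991,0.0416)
member 4 (2-3): L=5.7394, (cx,cy)=(0.3969,0.9179)
member 5 (2-4): L=4.0750, (cx,cy)=(1.0000,0.0000)
member 6 (3-4): L=5.5661, (cx,cy)=(0.3228,-0.9465)
solve A·x = −loads:
  F[0-1] = -1011.5470 N (compression)
  F[0-2] = +967.8994 N (tension)
  F[1-2] = +252.7390 N (tension)
  F[1-3] = -497.3575 N (compression)
  F[2-3] = -252.5056 N (compression)
  F[2-4] = +1168.9266 N (tension)
  F[3-4] = -3620.6548 N (compression)
  Rx@0 = -611.1500 N
  Ry@0 = +946.5501 N
  Ry@4 = +3426.7699 N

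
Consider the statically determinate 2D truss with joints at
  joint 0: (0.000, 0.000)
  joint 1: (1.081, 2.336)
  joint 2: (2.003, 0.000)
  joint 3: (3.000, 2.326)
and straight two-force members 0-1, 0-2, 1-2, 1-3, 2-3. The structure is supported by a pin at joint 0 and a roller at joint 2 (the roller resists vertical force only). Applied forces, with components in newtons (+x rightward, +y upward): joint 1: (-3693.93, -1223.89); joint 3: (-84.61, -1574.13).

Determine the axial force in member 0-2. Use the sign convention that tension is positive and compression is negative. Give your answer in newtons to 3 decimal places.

N=4 nodes, M=5 members, R=3 reactions → 2N=8, M+R=8
member 0 (0-1): L=2.5740, (cx,cy)=(0.4200,0.9075)
member 1 (0-2): L=2.0030, (cx,cy)=(1.0000,0.0000)
member 2 (1-2): L=2.5114, (cx,cy)=(0.3671,-0.9302)
member 3 (1-3): L=1.9190, (cx,cy)=(1.0000,-0.0052)
member 4 (2-3): L=2.5307, (cx,cy)=(0.3940,0.9191)
solve A·x = −loads:
  F[0-1] = -4612.6344 N (compression)
  F[0-2] = -1841.3741 N (compression)
  F[1-2] = +3181.3380 N (tension)
  F[1-3] = +588.8067 N (tension)
  F[2-3] = -1709.3023 N (compression)
  Rx@0 = +3778.5400 N
  Ry@0 = +4186.1419 N
  Ry@2 = -1388.1219 N

-1841.374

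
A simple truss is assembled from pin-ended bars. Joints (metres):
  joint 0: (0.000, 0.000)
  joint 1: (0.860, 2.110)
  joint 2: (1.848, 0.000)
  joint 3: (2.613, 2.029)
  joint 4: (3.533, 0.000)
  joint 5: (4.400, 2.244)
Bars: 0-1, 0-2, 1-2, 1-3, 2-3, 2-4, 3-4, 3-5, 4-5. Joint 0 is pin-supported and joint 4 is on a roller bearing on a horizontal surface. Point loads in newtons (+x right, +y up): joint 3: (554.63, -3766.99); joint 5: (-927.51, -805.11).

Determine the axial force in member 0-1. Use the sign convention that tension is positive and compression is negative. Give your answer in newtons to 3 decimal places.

N=6 nodes, M=9 members, R=3 reactions → 2N=12, M+R=12
member 0 (0-1): L=2.2785, (cx,cy)=(0.3774,0.9260)
member 1 (0-2): L=1.8480, (cx,cy)=(1.0000,0.0000)
member 2 (1-2): L=2.3299, (cx,cy)=(0.4241,-0.9056)
member 3 (1-3): L=1.7549, (cx,cy)=(0.9989,-0.0462)
member 4 (2-3): L=2.1684, (cx,cy)=(0.3528,0.9357)
member 5 (2-4): L=1.6850, (cx,cy)=(1.0000,0.0000)
member 6 (3-4): L=2.2278, (cx,cy)=(0.4130,-0.9108)
member 7 (3-5): L=1.7999, (cx,cy)=(0.9928,0.1195)
member 8 (4-5): L=2.4057, (cx,cy)=(0.3604,0.9328)
solve A·x = −loads:
  F[0-1] = -1138.1261 N (compression)
  F[0-2] = +56.6901 N (tension)
  F[1-2] = +1211.9029 N (tension)
  F[1-3] = -944.4963 N (compression)
  F[2-3] = -1172.9592 N (compression)
  F[2-4] = +984.4187 N (tension)
  F[3-4] = -3064.3160 N (compression)
  F[3-5] = -651.1593 N (compression)
  F[4-5] = -779.7269 N (compression)
  Rx@0 = +372.8800 N
  Ry@0 = +1053.9453 N
  Ry@4 = +3518.1547 N

-1138.126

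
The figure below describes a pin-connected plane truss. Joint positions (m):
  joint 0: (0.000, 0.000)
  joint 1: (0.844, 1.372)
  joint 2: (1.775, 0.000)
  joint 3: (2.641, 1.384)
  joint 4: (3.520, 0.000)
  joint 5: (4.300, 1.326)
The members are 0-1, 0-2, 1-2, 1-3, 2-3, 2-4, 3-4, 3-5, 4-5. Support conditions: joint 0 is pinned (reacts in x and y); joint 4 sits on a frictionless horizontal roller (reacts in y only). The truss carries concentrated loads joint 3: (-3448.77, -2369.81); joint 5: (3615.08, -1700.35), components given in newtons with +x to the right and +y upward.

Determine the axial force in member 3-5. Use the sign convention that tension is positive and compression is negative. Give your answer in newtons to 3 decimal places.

4525.047

N=6 nodes, M=9 members, R=3 reactions → 2N=12, M+R=12
member 0 (0-1): L=1.6108, (cx,cy)=(0.5240,0.8517)
member 1 (0-2): L=1.7750, (cx,cy)=(1.0000,0.0000)
member 2 (1-2): L=1.6581, (cx,cy)=(0.5615,-0.8275)
member 3 (1-3): L=1.7970, (cx,cy)=(1.0000,0.0067)
member 4 (2-3): L=1.6326, (cx,cy)=(0.5304,0.8477)
member 5 (2-4): L=1.7450, (cx,cy)=(1.0000,0.0000)
member 6 (3-4): L=1.6395, (cx,cy)=(0.5361,-0.8441)
member 7 (3-5): L=1.6600, (cx,cy)=(0.9994,-0.0349)
member 8 (4-5): L=1.5384, (cx,cy)=(0.5070,0.8619)
solve A·x = −loads:
  F[0-1] = -245.5830 N (compression)
  F[0-2] = +294.9854 N (tension)
  F[1-2] = +250.6113 N (tension)
  F[1-3] = -269.4000 N (compression)
  F[2-3] = -244.6257 N (compression)
  F[2-4] = +565.4631 N (tension)
  F[3-4] = -2746.8709 N (compression)
  F[3-5] = +4525.0471 N (tension)
  F[4-5] = -1789.2865 N (compression)
  Rx@0 = -166.3100 N
  Ry@0 = +209.1737 N
  Ry@4 = +3860.9863 N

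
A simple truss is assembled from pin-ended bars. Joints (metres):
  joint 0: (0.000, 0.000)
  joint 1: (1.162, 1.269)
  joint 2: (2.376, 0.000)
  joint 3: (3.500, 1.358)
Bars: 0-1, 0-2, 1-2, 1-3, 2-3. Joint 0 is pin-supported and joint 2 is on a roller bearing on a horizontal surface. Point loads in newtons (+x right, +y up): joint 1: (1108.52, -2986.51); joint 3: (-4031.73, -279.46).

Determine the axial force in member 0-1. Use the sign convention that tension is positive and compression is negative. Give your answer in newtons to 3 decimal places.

N=4 nodes, M=5 members, R=3 reactions → 2N=8, M+R=8
member 0 (0-1): L=1.7206, (cx,cy)=(0.6753,0.7375)
member 1 (0-2): L=2.3760, (cx,cy)=(1.0000,0.0000)
member 2 (1-2): L=1.7562, (cx,cy)=(0.6913,-0.7226)
member 3 (1-3): L=2.3397, (cx,cy)=(0.9993,0.0380)
member 4 (2-3): L=1.7628, (cx,cy)=(0.6376,0.7704)
solve A·x = −loads:
  F[0-1] = -4211.4526 N (compression)
  F[0-2] = -79.0907 N (compression)
  F[1-2] = -41.3412 N (compression)
  F[1-3] = -3926.9033 N (compression)
  F[2-3] = -168.8620 N (compression)
  Rx@0 = +2923.2100 N
  Ry@0 = +3106.0133 N
  Ry@2 = +159.9567 N

-4211.453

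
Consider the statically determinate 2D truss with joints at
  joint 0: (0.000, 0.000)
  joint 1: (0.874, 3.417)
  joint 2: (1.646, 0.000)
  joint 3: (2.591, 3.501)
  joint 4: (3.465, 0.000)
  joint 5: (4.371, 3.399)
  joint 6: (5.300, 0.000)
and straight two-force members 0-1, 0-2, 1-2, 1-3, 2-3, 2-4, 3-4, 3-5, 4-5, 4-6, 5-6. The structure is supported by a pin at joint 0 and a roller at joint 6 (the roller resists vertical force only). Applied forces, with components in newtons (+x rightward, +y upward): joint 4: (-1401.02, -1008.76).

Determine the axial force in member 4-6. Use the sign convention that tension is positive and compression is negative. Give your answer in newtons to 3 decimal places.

180.252

N=7 nodes, M=11 members, R=3 reactions → 2N=14, M+R=14
member 0 (0-1): L=3.5270, (cx,cy)=(0.2478,0.9688)
member 1 (0-2): L=1.6460, (cx,cy)=(1.0000,0.0000)
member 2 (1-2): L=3.5031, (cx,cy)=(0.2204,-0.9754)
member 3 (1-3): L=1.7191, (cx,cy)=(0.9988,0.0489)
member 4 (2-3): L=3.6263, (cx,cy)=(0.2606,0.9654)
member 5 (2-4): L=1.8190, (cx,cy)=(1.0000,0.0000)
member 6 (3-4): L=3.6084, (cx,cy)=(0.2422,-0.9702)
member 7 (3-5): L=1.7829, (cx,cy)=(0.9984,-0.0572)
member 8 (4-5): L=3.5177, (cx,cy)=(0.2576,0.9663)
member 9 (4-6): L=1.8350, (cx,cy)=(1.0000,0.0000)
member 10 (5-6): L=3.5237, (cx,cy)=(0.2636,-0.9646)
solve A·x = −loads:
  F[0-1] = -360.5032 N (compression)
  F[0-2] = -1311.6865 N (compression)
  F[1-2] = +349.7162 N (tension)
  F[1-3] = -166.6012 N (compression)
  F[2-3] = -353.3268 N (compression)
  F[2-4] = -1142.5421 N (compression)
  F[3-4] = +380.6902 N (tension)
  F[3-5] = -351.2600 N (compression)
  F[4-5] = +661.7298 N (tension)
  F[4-6] = +180.2519 N (tension)
  F[5-6] = -683.6899 N (compression)
  Rx@0 = +1401.0200 N
  Ry@0 = +349.2594 N
  Ry@6 = +659.5006 N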